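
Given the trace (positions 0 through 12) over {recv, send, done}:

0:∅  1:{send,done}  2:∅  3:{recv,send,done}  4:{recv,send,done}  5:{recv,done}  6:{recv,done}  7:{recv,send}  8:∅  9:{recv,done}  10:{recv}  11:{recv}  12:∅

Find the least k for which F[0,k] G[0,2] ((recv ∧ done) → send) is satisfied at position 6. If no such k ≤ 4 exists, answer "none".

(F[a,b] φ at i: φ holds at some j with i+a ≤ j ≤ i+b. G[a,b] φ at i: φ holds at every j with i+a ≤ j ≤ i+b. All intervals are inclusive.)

4

Scan j = 6,7,… for G[0,2] ((recv ∧ done) → send):
  j=6: fails
  j=7: fails
  j=8: fails
  j=9: fails
  j=10: holds
First hit at j=10, so smallest k = 10-6 = 4.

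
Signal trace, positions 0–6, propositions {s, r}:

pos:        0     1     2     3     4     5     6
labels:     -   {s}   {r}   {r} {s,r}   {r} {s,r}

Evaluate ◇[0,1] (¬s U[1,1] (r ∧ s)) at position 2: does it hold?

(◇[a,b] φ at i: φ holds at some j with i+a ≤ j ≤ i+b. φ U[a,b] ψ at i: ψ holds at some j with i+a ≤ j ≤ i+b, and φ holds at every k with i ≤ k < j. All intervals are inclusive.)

Check (¬s U[1,1] (r ∧ s)) at each j in [2,3]:
  j=2: fails
  j=3: holds
Found at j=3 → formula holds.

Holds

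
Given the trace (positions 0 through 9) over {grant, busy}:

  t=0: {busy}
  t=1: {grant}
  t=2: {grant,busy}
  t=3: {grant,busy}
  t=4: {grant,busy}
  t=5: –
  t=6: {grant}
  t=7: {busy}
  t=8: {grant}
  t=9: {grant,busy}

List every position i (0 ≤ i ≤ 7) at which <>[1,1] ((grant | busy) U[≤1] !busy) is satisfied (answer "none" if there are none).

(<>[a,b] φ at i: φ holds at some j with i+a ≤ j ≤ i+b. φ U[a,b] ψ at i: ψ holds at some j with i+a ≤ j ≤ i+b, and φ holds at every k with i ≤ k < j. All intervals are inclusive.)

Evaluate at each i in [0,7]:
  i=0: ✓ (witness j=1)
  i=1: ✗ (none in [2,2])
  i=2: ✗ (none in [3,3])
  i=3: ✓ (witness j=4)
  i=4: ✓ (witness j=5)
  i=5: ✓ (witness j=6)
  i=6: ✓ (witness j=7)
  i=7: ✓ (witness j=8)

0, 3, 4, 5, 6, 7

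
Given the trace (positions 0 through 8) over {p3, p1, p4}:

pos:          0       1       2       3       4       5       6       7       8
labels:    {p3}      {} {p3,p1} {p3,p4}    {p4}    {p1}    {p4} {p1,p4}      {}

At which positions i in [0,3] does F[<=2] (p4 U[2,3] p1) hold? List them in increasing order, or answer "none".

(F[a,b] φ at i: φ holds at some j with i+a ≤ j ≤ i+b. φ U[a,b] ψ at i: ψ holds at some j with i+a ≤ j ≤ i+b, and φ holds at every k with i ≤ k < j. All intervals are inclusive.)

Evaluate at each i in [0,3]:
  i=0: ✗ (none in [0,2])
  i=1: ✓ (witness j=3)
  i=2: ✓ (witness j=3)
  i=3: ✓ (witness j=3)

1, 2, 3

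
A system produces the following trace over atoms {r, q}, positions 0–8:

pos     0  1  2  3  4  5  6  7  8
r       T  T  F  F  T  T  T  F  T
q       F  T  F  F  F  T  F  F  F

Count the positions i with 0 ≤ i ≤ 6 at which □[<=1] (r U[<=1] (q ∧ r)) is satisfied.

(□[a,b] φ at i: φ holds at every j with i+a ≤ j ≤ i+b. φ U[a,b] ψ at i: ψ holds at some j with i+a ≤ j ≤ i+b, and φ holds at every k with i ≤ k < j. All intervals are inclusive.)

Evaluate at each i in [0,6]:
  i=0: ✓ (all of [0,1])
  i=1: ✗ (fails at j=2)
  i=2: ✗ (fails at j=2)
  i=3: ✗ (fails at j=3)
  i=4: ✓ (all of [4,5])
  i=5: ✗ (fails at j=6)
  i=6: ✗ (fails at j=6)
Positions where it holds: {0, 4} → 2.

2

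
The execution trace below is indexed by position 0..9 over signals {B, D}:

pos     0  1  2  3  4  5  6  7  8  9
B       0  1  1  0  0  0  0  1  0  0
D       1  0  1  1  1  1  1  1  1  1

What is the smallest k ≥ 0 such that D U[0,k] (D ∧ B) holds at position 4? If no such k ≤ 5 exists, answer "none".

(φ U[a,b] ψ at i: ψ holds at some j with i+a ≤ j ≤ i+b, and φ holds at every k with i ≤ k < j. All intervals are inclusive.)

3

Need earliest j ≥ 4 with (D ∧ B), and D at every k in [4,j-1].
  j=4: rhs fails.
  j=5: rhs fails.
  j=6: rhs fails.
  j=7: rhs holds; lhs holds on [4,6]. k = 3.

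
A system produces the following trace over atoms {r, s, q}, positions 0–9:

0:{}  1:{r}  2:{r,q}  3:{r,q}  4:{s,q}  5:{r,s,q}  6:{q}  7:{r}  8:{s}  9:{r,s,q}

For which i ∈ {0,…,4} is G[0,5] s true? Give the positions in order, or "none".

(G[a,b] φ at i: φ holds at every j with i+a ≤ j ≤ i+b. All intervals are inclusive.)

Evaluate at each i in [0,4]:
  i=0: ✗ (fails at j=0)
  i=1: ✗ (fails at j=1)
  i=2: ✗ (fails at j=2)
  i=3: ✗ (fails at j=3)
  i=4: ✗ (fails at j=6)

none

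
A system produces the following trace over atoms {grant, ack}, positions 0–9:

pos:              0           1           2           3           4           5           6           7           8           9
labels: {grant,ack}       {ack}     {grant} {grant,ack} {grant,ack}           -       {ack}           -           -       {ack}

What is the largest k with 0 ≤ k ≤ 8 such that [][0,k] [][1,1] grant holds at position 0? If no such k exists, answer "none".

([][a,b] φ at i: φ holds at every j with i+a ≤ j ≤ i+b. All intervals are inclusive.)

none

[][1,1] grant must hold from j=0 onward; find where it first fails.
  j=0: fails → no k works.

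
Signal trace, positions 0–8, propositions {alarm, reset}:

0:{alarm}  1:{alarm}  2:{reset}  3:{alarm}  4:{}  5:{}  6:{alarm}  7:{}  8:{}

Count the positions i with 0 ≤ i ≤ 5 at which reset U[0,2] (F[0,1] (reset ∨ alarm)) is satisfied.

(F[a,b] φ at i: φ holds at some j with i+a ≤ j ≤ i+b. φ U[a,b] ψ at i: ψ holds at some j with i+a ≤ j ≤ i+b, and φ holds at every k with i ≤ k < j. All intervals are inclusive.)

5

Evaluate at each i in [0,5]:
  i=0: ✓ (rhs at j=0)
  i=1: ✓ (rhs at j=1)
  i=2: ✓ (rhs at j=2)
  i=3: ✓ (rhs at j=3)
  i=4: ✗ (lhs fails at k=4 before rhs at j=5)
  i=5: ✓ (rhs at j=5)
Positions where it holds: {0, 1, 2, 3, 5} → 5.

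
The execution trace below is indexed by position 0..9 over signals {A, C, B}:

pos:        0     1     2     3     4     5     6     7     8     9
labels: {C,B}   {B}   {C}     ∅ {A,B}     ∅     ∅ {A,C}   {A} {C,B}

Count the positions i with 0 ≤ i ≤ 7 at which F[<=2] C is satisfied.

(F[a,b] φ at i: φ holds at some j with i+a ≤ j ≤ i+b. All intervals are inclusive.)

6

Evaluate at each i in [0,7]:
  i=0: ✓ (witness j=0)
  i=1: ✓ (witness j=2)
  i=2: ✓ (witness j=2)
  i=3: ✗ (none in [3,5])
  i=4: ✗ (none in [4,6])
  i=5: ✓ (witness j=7)
  i=6: ✓ (witness j=7)
  i=7: ✓ (witness j=7)
Positions where it holds: {0, 1, 2, 5, 6, 7} → 6.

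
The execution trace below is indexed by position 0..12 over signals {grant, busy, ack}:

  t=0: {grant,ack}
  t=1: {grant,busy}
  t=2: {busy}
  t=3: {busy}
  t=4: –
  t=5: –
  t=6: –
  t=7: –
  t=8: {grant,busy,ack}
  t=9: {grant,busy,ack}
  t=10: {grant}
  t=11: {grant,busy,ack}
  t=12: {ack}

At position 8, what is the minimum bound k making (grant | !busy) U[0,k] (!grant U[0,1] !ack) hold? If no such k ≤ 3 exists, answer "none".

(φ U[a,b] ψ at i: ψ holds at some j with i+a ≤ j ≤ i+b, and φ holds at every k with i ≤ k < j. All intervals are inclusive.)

2

Need earliest j ≥ 8 with (!grant U[0,1] !ack), and (grant | !busy) at every k in [8,j-1].
  j=8: rhs fails.
  j=9: rhs fails.
  j=10: rhs holds; lhs holds on [8,9]. k = 2.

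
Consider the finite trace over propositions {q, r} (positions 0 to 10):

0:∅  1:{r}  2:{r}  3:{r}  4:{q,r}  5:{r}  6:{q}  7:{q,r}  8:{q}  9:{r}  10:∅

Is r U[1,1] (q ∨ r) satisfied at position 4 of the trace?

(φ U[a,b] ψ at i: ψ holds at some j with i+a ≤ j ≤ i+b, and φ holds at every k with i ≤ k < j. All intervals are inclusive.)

True

Need some j in [5,5] with (q ∨ r), and r at every k in [4,j-1].
  j=5: (q ∨ r) holds; r holds at every k in [4,4] → satisfied.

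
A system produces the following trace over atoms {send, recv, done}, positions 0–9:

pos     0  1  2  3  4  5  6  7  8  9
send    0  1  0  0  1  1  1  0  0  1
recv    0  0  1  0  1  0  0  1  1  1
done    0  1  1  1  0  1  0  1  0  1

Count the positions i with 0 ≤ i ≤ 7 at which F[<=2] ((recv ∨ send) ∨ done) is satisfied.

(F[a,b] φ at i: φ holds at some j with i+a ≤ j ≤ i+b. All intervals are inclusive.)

Evaluate at each i in [0,7]:
  i=0: ✓ (witness j=1)
  i=1: ✓ (witness j=1)
  i=2: ✓ (witness j=2)
  i=3: ✓ (witness j=3)
  i=4: ✓ (witness j=4)
  i=5: ✓ (witness j=5)
  i=6: ✓ (witness j=6)
  i=7: ✓ (witness j=7)
Positions where it holds: {0, 1, 2, 3, 4, 5, 6, 7} → 8.

8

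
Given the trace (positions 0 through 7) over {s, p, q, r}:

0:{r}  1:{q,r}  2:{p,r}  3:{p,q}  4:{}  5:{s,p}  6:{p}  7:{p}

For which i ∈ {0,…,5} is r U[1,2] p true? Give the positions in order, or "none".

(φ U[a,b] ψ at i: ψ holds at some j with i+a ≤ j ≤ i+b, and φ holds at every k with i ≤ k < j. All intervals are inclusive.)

Evaluate at each i in [0,5]:
  i=0: ✓ (rhs at j=2; lhs holds on [0,1])
  i=1: ✓ (rhs at j=2; lhs holds on [1,1])
  i=2: ✓ (rhs at j=3; lhs holds on [2,2])
  i=3: ✗ (lhs fails at k=3 before rhs at j=5)
  i=4: ✗ (lhs fails at k=4 before rhs at j=5)
  i=5: ✗ (lhs fails at k=5 before rhs at j=6)

0, 1, 2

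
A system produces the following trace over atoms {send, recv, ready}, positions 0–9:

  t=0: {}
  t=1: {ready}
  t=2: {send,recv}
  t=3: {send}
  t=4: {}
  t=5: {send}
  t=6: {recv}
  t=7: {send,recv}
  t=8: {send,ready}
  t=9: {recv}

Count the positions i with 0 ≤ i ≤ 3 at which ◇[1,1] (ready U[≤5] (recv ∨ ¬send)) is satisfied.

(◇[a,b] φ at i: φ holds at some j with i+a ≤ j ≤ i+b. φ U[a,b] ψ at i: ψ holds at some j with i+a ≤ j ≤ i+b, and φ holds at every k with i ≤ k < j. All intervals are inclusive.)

Evaluate at each i in [0,3]:
  i=0: ✓ (witness j=1)
  i=1: ✓ (witness j=2)
  i=2: ✗ (none in [3,3])
  i=3: ✓ (witness j=4)
Positions where it holds: {0, 1, 3} → 3.

3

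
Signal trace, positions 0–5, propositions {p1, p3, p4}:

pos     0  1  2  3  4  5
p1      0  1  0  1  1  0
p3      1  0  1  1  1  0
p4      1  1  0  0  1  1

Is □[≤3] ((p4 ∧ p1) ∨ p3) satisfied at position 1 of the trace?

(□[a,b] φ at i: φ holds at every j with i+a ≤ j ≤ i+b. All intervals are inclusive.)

Holds

Check ((p4 ∧ p1) ∨ p3) at every j in [1,4]:
  j=1: true
  j=2: true
  j=3: true
  j=4: true
All positions satisfy it → formula holds.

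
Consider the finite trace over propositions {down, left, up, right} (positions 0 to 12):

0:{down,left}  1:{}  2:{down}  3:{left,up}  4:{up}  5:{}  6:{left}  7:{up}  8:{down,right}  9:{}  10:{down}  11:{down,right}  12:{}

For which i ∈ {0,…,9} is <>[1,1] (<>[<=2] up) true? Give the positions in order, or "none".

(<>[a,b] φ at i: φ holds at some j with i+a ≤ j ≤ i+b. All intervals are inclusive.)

0, 1, 2, 3, 4, 5, 6

Evaluate at each i in [0,9]:
  i=0: ✓ (witness j=1)
  i=1: ✓ (witness j=2)
  i=2: ✓ (witness j=3)
  i=3: ✓ (witness j=4)
  i=4: ✓ (witness j=5)
  i=5: ✓ (witness j=6)
  i=6: ✓ (witness j=7)
  i=7: ✗ (none in [8,8])
  i=8: ✗ (none in [9,9])
  i=9: ✗ (none in [10,10])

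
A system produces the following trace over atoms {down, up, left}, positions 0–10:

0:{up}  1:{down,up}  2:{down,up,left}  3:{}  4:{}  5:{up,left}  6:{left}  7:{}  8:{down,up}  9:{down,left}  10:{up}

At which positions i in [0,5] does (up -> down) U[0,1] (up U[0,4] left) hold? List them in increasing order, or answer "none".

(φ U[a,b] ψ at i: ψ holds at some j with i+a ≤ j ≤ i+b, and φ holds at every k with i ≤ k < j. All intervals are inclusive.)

Evaluate at each i in [0,5]:
  i=0: ✓ (rhs at j=0)
  i=1: ✓ (rhs at j=1)
  i=2: ✓ (rhs at j=2)
  i=3: ✗ (no rhs in [3,4])
  i=4: ✓ (rhs at j=5; lhs holds on [4,4])
  i=5: ✓ (rhs at j=5)

0, 1, 2, 4, 5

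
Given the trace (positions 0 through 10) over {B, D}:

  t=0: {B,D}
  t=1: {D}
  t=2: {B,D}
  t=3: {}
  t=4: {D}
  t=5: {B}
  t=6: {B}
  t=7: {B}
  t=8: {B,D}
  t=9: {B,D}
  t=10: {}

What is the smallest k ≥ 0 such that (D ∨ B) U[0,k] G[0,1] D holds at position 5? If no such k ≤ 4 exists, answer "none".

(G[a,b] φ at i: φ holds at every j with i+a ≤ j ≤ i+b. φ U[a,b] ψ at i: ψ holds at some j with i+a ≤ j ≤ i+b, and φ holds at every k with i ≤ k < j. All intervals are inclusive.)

Need earliest j ≥ 5 with G[0,1] D, and (D ∨ B) at every k in [5,j-1].
  j=5: rhs fails.
  j=6: rhs fails.
  j=7: rhs fails.
  j=8: rhs holds; lhs holds on [5,7]. k = 3.

3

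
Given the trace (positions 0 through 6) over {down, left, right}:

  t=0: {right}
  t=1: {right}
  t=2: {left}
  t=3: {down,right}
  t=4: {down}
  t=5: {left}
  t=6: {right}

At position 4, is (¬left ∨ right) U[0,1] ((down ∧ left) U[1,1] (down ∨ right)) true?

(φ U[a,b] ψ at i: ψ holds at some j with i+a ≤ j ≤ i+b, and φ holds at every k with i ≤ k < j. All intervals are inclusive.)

Need some j in [4,5] with ((down ∧ left) U[1,1] (down ∨ right)), and (¬left ∨ right) at every k in [4,j-1].
  j=4: ((down ∧ left) U[1,1] (down ∨ right)) — fails.
  j=5: ((down ∧ left) U[1,1] (down ∨ right)) — fails.
No j in the window works → until fails.

Does not hold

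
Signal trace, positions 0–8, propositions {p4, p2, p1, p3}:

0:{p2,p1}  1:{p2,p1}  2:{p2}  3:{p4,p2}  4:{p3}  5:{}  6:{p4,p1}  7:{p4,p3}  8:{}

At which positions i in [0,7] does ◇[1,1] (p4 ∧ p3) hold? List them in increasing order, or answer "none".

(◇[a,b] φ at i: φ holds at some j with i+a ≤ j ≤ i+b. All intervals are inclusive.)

Evaluate at each i in [0,7]:
  i=0: ✗ (none in [1,1])
  i=1: ✗ (none in [2,2])
  i=2: ✗ (none in [3,3])
  i=3: ✗ (none in [4,4])
  i=4: ✗ (none in [5,5])
  i=5: ✗ (none in [6,6])
  i=6: ✓ (witness j=7)
  i=7: ✗ (none in [8,8])

6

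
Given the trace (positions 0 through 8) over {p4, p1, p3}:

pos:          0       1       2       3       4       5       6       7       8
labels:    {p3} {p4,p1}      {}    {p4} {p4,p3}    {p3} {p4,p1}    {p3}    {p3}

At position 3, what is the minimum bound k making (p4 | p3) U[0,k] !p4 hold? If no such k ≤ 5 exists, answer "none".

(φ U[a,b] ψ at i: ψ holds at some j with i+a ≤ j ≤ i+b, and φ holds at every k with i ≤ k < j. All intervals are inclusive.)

2

Need earliest j ≥ 3 with !p4, and (p4 | p3) at every k in [3,j-1].
  j=3: rhs fails.
  j=4: rhs fails.
  j=5: rhs holds; lhs holds on [3,4]. k = 2.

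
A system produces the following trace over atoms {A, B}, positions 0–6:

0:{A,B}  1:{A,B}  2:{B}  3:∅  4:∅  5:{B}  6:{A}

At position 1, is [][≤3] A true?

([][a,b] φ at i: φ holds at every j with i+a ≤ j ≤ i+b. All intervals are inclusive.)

False

Check A at every j in [1,4]:
  j=1: true
  j=2: false
  j=3: false
  j=4: false
Fails at j=2 → formula fails.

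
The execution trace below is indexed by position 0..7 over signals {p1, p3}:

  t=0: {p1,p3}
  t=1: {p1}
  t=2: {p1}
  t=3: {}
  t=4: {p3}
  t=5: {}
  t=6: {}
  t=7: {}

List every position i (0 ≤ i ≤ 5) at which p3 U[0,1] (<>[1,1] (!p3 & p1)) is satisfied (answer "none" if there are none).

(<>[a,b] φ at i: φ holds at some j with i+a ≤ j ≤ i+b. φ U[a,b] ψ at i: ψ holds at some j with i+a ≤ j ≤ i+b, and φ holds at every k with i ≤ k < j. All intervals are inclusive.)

Evaluate at each i in [0,5]:
  i=0: ✓ (rhs at j=0)
  i=1: ✓ (rhs at j=1)
  i=2: ✗ (no rhs in [2,3])
  i=3: ✗ (no rhs in [3,4])
  i=4: ✗ (no rhs in [4,5])
  i=5: ✗ (no rhs in [5,6])

0, 1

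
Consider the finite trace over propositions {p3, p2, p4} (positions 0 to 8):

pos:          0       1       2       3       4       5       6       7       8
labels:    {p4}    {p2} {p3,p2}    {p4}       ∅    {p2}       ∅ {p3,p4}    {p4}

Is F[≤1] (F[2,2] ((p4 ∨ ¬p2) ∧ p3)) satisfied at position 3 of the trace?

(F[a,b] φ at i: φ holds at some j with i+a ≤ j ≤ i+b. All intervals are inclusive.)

Check F[2,2] ((p4 ∨ ¬p2) ∧ p3) at each j in [3,4]:
  j=3: fails (none in [5,5])
  j=4: fails (none in [6,6])
No position in the window satisfies it → formula fails.

False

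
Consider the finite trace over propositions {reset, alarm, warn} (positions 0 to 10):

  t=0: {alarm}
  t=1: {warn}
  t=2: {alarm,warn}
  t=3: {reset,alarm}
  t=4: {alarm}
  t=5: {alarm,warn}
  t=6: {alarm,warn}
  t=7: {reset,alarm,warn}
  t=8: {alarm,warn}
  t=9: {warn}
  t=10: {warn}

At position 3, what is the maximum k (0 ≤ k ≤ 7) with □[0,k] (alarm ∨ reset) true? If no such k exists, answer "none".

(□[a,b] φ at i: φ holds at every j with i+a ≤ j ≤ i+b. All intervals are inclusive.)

5

(alarm ∨ reset) must hold from j=3 onward; find where it first fails.
  j=3: holds
  j=4: holds
  j=5: holds
  j=6: holds
  j=7: holds
  j=8: holds
  j=9: fails
Holds on [3,8], so largest k = 5.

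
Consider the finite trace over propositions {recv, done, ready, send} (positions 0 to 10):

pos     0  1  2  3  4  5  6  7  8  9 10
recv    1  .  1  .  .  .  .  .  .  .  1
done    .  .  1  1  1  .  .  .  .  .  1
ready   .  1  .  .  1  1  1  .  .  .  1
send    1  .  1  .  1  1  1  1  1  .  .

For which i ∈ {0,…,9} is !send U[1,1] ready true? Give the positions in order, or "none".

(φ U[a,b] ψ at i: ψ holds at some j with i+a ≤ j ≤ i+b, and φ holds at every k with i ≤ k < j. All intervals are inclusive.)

Evaluate at each i in [0,9]:
  i=0: ✗ (lhs fails at k=0 before rhs at j=1)
  i=1: ✗ (no rhs in [2,2])
  i=2: ✗ (no rhs in [3,3])
  i=3: ✓ (rhs at j=4; lhs holds on [3,3])
  i=4: ✗ (lhs fails at k=4 before rhs at j=5)
  i=5: ✗ (lhs fails at k=5 before rhs at j=6)
  i=6: ✗ (no rhs in [7,7])
  i=7: ✗ (no rhs in [8,8])
  i=8: ✗ (no rhs in [9,9])
  i=9: ✓ (rhs at j=10; lhs holds on [9,9])

3, 9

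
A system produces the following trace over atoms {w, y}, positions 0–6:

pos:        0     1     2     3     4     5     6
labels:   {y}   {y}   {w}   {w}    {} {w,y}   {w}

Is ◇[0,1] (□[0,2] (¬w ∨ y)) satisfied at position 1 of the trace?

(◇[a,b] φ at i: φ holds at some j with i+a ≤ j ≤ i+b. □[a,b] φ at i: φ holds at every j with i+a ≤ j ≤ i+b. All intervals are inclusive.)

No

Check □[0,2] (¬w ∨ y) at each j in [1,2]:
  j=1: fails at 2
  j=2: fails at 2
No position in the window satisfies it → formula fails.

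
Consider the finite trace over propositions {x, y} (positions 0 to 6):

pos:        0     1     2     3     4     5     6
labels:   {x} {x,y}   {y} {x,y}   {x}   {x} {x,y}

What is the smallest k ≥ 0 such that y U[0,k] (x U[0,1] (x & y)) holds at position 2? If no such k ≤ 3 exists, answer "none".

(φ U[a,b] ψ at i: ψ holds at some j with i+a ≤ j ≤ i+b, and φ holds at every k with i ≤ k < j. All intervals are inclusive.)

Need earliest j ≥ 2 with (x U[0,1] (x & y)), and y at every k in [2,j-1].
  j=2: rhs fails.
  j=3: rhs holds; lhs holds on [2,2]. k = 1.

1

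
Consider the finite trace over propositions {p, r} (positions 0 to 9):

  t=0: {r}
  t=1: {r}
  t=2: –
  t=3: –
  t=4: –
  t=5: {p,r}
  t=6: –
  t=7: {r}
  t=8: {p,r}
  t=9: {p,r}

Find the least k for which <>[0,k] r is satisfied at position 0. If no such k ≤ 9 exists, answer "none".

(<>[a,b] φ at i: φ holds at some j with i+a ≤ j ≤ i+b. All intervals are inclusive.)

Scan j = 0,1,… for r:
  j=0: holds
First hit at j=0, so smallest k = 0-0 = 0.

0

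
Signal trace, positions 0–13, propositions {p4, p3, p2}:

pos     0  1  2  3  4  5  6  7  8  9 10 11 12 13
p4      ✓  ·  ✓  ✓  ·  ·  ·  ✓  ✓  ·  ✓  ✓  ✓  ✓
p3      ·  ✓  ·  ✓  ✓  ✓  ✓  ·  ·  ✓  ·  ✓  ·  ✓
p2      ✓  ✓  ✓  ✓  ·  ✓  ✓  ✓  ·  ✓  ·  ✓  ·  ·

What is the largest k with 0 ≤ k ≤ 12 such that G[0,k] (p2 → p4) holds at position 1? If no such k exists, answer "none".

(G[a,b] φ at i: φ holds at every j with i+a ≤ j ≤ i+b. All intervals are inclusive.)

(p2 → p4) must hold from j=1 onward; find where it first fails.
  j=1: fails → no k works.

none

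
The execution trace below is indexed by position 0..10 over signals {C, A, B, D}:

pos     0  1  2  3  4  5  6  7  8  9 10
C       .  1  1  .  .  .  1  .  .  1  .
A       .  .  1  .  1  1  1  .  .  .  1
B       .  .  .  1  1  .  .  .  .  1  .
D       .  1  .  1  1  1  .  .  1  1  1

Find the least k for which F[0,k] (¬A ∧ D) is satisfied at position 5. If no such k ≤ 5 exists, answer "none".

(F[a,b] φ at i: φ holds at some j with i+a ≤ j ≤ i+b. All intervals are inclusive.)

Scan j = 5,6,… for (¬A ∧ D):
  j=5: fails
  j=6: fails
  j=7: fails
  j=8: holds
First hit at j=8, so smallest k = 8-5 = 3.

3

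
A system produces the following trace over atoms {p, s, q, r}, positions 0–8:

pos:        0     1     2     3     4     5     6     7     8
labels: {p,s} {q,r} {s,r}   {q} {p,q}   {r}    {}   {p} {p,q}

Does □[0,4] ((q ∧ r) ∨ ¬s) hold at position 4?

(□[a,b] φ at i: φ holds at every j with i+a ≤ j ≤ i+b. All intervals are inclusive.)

Yes

Check ((q ∧ r) ∨ ¬s) at every j in [4,8]:
  j=4: true
  j=5: true
  j=6: true
  j=7: true
  j=8: true
All positions satisfy it → formula holds.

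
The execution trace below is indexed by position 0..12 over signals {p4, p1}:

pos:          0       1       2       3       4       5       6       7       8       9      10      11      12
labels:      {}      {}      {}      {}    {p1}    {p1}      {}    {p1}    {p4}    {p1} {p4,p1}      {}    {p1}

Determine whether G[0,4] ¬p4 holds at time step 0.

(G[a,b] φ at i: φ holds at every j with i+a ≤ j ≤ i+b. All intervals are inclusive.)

Check ¬p4 at every j in [0,4]:
  j=0: true
  j=1: true
  j=2: true
  j=3: true
  j=4: true
All positions satisfy it → formula holds.

Holds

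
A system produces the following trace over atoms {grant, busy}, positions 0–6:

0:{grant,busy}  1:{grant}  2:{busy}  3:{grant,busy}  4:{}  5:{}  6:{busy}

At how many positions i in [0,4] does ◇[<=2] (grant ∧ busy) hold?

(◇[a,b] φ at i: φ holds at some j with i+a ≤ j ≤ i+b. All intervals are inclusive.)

4

Evaluate at each i in [0,4]:
  i=0: ✓ (witness j=0)
  i=1: ✓ (witness j=3)
  i=2: ✓ (witness j=3)
  i=3: ✓ (witness j=3)
  i=4: ✗ (none in [4,6])
Positions where it holds: {0, 1, 2, 3} → 4.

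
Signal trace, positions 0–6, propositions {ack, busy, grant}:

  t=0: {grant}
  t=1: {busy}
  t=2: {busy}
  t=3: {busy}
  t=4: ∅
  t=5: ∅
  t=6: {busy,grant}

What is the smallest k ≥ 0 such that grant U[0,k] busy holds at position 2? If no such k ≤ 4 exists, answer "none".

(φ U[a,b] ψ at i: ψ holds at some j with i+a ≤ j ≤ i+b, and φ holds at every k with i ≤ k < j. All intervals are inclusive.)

Need earliest j ≥ 2 with busy, and grant at every k in [2,j-1].
  j=2: rhs holds (empty prefix). k = 0.

0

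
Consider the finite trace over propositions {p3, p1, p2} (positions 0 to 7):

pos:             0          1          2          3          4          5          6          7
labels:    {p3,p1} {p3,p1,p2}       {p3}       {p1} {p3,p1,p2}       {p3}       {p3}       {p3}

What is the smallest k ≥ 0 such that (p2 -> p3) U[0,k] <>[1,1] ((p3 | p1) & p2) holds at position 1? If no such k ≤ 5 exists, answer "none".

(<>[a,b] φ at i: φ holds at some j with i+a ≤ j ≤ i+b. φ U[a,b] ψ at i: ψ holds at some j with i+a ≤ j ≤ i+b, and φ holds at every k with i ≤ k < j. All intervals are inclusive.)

2

Need earliest j ≥ 1 with <>[1,1] ((p3 | p1) & p2), and (p2 -> p3) at every k in [1,j-1].
  j=1: rhs fails.
  j=2: rhs fails.
  j=3: rhs holds; lhs holds on [1,2]. k = 2.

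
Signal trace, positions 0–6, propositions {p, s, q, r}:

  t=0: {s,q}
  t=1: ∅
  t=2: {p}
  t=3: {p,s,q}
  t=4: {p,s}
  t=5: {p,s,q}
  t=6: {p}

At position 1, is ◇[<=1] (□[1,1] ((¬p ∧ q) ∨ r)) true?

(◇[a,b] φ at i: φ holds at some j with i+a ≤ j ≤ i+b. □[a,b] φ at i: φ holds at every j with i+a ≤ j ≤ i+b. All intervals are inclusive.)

Does not hold

Check □[1,1] ((¬p ∧ q) ∨ r) at each j in [1,2]:
  j=1: fails at 2
  j=2: fails at 3
No position in the window satisfies it → formula fails.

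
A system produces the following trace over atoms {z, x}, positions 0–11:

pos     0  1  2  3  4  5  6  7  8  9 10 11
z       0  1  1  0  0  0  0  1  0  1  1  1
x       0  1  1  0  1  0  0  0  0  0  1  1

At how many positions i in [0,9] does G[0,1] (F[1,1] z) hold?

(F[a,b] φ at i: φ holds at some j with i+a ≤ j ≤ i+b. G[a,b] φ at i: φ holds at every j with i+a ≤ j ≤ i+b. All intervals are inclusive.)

3

Evaluate at each i in [0,9]:
  i=0: ✓ (all of [0,1])
  i=1: ✗ (fails at j=2)
  i=2: ✗ (fails at j=2)
  i=3: ✗ (fails at j=3)
  i=4: ✗ (fails at j=4)
  i=5: ✗ (fails at j=5)
  i=6: ✗ (fails at j=7)
  i=7: ✗ (fails at j=7)
  i=8: ✓ (all of [8,9])
  i=9: ✓ (all of [9,10])
Positions where it holds: {0, 8, 9} → 3.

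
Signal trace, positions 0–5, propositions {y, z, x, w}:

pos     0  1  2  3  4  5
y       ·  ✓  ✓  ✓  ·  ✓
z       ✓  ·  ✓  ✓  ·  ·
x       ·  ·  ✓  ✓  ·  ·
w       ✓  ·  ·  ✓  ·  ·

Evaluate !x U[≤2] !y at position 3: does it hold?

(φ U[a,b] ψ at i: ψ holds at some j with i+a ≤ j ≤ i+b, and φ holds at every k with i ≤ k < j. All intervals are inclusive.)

No

Need some j in [3,5] with !y, and !x at every k in [3,j-1].
  j=3: !y false.
  j=4: !y holds, but !x fails at k=3 → not this j.
  j=5: !y false.
No j in the window works → until fails.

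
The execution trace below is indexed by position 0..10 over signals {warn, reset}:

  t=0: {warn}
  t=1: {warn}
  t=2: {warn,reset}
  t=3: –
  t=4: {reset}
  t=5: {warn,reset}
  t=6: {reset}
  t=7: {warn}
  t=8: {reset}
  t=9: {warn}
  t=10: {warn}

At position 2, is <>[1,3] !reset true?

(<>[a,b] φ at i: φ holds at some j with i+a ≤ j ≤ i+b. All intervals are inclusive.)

Check !reset at each j in [3,5]:
  j=3: true
  j=4: false
  j=5: false
Found at j=3 → formula holds.

Yes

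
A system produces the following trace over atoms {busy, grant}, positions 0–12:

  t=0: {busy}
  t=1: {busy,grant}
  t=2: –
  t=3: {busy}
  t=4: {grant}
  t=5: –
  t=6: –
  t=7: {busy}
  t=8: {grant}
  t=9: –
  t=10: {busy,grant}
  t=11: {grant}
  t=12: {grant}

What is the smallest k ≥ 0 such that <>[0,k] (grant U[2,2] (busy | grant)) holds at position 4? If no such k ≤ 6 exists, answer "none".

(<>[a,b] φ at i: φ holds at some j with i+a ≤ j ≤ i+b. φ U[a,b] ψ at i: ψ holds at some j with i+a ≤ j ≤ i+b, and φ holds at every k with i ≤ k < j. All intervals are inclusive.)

6

Scan j = 4,5,… for (grant U[2,2] (busy | grant)):
  j=4: fails
  j=5: fails
  j=6: fails
  j=7: fails
  j=8: fails
  j=9: fails
  j=10: holds
First hit at j=10, so smallest k = 10-4 = 6.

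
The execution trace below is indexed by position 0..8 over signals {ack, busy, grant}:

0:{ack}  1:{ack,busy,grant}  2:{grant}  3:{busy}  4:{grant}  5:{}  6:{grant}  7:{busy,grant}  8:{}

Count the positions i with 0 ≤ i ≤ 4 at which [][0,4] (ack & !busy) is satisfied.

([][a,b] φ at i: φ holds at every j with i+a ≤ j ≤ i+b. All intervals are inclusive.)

0

Evaluate at each i in [0,4]:
  i=0: ✗ (fails at j=1)
  i=1: ✗ (fails at j=1)
  i=2: ✗ (fails at j=2)
  i=3: ✗ (fails at j=3)
  i=4: ✗ (fails at j=4)
Positions where it holds: {} → 0.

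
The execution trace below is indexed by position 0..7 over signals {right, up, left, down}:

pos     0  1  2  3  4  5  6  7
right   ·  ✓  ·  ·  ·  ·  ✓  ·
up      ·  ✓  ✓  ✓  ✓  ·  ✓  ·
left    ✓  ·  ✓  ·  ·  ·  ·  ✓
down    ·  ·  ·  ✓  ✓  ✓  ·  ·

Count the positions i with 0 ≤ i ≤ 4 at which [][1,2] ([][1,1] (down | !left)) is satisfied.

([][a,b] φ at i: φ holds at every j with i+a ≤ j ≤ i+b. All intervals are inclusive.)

3

Evaluate at each i in [0,4]:
  i=0: ✗ (fails at j=1)
  i=1: ✓ (all of [2,3])
  i=2: ✓ (all of [3,4])
  i=3: ✓ (all of [4,5])
  i=4: ✗ (fails at j=6)
Positions where it holds: {1, 2, 3} → 3.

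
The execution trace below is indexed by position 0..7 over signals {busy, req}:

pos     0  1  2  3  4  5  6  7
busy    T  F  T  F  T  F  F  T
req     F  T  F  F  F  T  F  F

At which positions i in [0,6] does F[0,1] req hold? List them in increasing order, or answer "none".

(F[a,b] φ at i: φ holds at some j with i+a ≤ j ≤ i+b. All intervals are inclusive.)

Evaluate at each i in [0,6]:
  i=0: ✓ (witness j=1)
  i=1: ✓ (witness j=1)
  i=2: ✗ (none in [2,3])
  i=3: ✗ (none in [3,4])
  i=4: ✓ (witness j=5)
  i=5: ✓ (witness j=5)
  i=6: ✗ (none in [6,7])

0, 1, 4, 5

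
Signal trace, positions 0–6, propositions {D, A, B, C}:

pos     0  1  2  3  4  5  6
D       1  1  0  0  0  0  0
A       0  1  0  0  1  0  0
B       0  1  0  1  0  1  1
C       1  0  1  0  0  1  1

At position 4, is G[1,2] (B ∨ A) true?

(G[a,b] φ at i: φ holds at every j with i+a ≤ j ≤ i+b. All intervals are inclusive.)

Check (B ∨ A) at every j in [5,6]:
  j=5: true
  j=6: true
All positions satisfy it → formula holds.

True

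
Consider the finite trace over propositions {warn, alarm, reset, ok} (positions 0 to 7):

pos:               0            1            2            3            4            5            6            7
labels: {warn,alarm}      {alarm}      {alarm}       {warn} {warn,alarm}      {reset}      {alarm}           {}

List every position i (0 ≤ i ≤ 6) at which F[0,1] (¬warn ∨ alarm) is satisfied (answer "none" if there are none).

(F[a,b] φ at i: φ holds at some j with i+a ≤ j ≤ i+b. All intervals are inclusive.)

0, 1, 2, 3, 4, 5, 6

Evaluate at each i in [0,6]:
  i=0: ✓ (witness j=0)
  i=1: ✓ (witness j=1)
  i=2: ✓ (witness j=2)
  i=3: ✓ (witness j=4)
  i=4: ✓ (witness j=4)
  i=5: ✓ (witness j=5)
  i=6: ✓ (witness j=6)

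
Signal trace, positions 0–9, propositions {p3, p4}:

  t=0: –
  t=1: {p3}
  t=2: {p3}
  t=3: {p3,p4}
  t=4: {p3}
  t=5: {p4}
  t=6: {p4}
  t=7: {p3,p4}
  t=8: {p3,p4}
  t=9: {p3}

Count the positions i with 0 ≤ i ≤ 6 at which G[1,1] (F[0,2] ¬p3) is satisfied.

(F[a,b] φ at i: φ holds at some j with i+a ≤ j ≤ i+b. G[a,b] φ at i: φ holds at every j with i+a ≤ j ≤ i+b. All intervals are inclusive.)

4

Evaluate at each i in [0,6]:
  i=0: ✗ (fails at j=1)
  i=1: ✗ (fails at j=2)
  i=2: ✓ (all of [3,3])
  i=3: ✓ (all of [4,4])
  i=4: ✓ (all of [5,5])
  i=5: ✓ (all of [6,6])
  i=6: ✗ (fails at j=7)
Positions where it holds: {2, 3, 4, 5} → 4.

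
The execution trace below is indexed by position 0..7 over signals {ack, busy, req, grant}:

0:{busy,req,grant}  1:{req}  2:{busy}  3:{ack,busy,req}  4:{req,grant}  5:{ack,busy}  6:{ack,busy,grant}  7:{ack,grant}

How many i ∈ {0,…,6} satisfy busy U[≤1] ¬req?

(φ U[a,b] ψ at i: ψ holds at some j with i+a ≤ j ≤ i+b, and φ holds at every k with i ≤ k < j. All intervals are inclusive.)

3

Evaluate at each i in [0,6]:
  i=0: ✗ (no rhs in [0,1])
  i=1: ✗ (lhs fails at k=1 before rhs at j=2)
  i=2: ✓ (rhs at j=2)
  i=3: ✗ (no rhs in [3,4])
  i=4: ✗ (lhs fails at k=4 before rhs at j=5)
  i=5: ✓ (rhs at j=5)
  i=6: ✓ (rhs at j=6)
Positions where it holds: {2, 5, 6} → 3.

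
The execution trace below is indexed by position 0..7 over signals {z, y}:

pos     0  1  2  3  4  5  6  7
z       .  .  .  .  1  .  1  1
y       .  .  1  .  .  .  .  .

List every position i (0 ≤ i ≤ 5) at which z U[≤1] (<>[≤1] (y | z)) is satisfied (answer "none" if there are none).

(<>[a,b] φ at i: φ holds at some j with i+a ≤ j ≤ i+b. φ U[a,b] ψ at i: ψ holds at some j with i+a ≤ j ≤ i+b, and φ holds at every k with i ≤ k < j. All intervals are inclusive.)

Evaluate at each i in [0,5]:
  i=0: ✗ (lhs fails at k=0 before rhs at j=1)
  i=1: ✓ (rhs at j=1)
  i=2: ✓ (rhs at j=2)
  i=3: ✓ (rhs at j=3)
  i=4: ✓ (rhs at j=4)
  i=5: ✓ (rhs at j=5)

1, 2, 3, 4, 5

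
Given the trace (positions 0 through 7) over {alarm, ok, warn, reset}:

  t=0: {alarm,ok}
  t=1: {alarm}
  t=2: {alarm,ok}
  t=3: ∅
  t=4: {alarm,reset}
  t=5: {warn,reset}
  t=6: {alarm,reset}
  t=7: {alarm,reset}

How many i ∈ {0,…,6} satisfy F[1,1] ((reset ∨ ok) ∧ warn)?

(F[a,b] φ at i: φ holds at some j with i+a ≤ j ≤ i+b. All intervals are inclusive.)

1

Evaluate at each i in [0,6]:
  i=0: ✗ (none in [1,1])
  i=1: ✗ (none in [2,2])
  i=2: ✗ (none in [3,3])
  i=3: ✗ (none in [4,4])
  i=4: ✓ (witness j=5)
  i=5: ✗ (none in [6,6])
  i=6: ✗ (none in [7,7])
Positions where it holds: {4} → 1.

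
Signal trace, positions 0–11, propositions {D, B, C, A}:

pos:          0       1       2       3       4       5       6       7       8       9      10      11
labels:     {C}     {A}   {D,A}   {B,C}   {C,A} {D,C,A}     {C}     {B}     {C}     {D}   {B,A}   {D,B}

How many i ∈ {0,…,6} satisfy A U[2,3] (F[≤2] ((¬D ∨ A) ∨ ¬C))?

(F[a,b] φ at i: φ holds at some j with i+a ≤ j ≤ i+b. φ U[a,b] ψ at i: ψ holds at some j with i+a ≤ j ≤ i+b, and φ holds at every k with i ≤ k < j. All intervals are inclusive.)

2

Evaluate at each i in [0,6]:
  i=0: ✗ (lhs fails at k=0 before rhs at j=2)
  i=1: ✓ (rhs at j=3; lhs holds on [1,2])
  i=2: ✗ (lhs fails at k=3 before rhs at j=4)
  i=3: ✗ (lhs fails at k=3 before rhs at j=5)
  i=4: ✓ (rhs at j=6; lhs holds on [4,5])
  i=5: ✗ (lhs fails at k=6 before rhs at j=7)
  i=6: ✗ (lhs fails at k=6 before rhs at j=8)
Positions where it holds: {1, 4} → 2.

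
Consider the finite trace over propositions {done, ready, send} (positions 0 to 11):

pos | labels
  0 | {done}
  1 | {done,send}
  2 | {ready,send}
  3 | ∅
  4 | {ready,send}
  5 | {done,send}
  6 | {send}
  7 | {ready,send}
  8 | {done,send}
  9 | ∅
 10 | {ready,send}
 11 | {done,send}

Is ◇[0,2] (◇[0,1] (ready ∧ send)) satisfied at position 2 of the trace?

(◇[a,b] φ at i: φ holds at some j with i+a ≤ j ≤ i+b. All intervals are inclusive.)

Check ◇[0,1] (ready ∧ send) at each j in [2,4]:
  j=2: holds (witness at 2)
  j=3: holds (witness at 4)
  j=4: holds (witness at 4)
Found at j=2 → formula holds.

True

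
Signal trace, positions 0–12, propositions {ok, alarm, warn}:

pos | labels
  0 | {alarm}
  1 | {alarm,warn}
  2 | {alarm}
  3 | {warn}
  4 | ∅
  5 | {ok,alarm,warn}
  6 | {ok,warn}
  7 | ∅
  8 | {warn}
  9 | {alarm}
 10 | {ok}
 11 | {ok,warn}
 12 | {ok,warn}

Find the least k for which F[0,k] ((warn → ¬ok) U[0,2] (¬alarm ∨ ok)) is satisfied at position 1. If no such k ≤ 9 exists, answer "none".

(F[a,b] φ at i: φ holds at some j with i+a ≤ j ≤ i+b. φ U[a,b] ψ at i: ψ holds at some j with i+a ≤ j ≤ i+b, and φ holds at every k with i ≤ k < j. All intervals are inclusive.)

0

Scan j = 1,2,… for ((warn → ¬ok) U[0,2] (¬alarm ∨ ok)):
  j=1: holds
First hit at j=1, so smallest k = 1-1 = 0.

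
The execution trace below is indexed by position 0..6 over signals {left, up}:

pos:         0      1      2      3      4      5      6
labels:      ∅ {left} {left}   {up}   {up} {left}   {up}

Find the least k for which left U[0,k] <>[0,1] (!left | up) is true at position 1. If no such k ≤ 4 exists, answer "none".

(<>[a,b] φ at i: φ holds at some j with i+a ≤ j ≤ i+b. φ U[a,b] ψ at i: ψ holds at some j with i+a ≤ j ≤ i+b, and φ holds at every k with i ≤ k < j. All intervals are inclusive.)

Need earliest j ≥ 1 with <>[0,1] (!left | up), and left at every k in [1,j-1].
  j=1: rhs fails.
  j=2: rhs holds; lhs holds on [1,1]. k = 1.

1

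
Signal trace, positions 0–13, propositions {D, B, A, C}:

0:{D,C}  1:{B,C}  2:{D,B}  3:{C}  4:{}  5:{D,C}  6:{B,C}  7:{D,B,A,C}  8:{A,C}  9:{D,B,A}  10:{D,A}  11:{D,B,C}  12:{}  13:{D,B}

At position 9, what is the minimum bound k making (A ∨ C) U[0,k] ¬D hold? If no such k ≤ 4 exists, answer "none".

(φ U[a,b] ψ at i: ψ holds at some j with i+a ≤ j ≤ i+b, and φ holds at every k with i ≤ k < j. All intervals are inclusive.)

3

Need earliest j ≥ 9 with ¬D, and (A ∨ C) at every k in [9,j-1].
  j=9: rhs fails.
  j=10: rhs fails.
  j=11: rhs fails.
  j=12: rhs holds; lhs holds on [9,11]. k = 3.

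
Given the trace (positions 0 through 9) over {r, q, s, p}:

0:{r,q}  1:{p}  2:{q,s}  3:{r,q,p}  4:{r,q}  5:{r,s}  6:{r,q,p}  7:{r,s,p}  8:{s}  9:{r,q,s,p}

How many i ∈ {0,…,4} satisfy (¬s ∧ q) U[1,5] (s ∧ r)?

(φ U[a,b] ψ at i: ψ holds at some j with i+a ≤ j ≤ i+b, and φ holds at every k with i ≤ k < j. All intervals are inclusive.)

2

Evaluate at each i in [0,4]:
  i=0: ✗ (lhs fails at k=1 before rhs at j=5)
  i=1: ✗ (lhs fails at k=1 before rhs at j=5)
  i=2: ✗ (lhs fails at k=2 before rhs at j=5)
  i=3: ✓ (rhs at j=5; lhs holds on [3,4])
  i=4: ✓ (rhs at j=5; lhs holds on [4,4])
Positions where it holds: {3, 4} → 2.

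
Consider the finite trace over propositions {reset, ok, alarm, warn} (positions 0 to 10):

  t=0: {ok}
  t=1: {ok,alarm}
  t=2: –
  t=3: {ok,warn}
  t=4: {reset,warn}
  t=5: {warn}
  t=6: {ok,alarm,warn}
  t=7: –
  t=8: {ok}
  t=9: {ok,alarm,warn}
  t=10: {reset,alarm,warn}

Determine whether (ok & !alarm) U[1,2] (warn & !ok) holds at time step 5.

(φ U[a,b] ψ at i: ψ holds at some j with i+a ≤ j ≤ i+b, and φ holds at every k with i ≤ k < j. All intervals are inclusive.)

No

Need some j in [6,7] with (warn & !ok), and (ok & !alarm) at every k in [5,j-1].
  j=6: (warn & !ok) false.
  j=7: (warn & !ok) false.
No j in the window works → until fails.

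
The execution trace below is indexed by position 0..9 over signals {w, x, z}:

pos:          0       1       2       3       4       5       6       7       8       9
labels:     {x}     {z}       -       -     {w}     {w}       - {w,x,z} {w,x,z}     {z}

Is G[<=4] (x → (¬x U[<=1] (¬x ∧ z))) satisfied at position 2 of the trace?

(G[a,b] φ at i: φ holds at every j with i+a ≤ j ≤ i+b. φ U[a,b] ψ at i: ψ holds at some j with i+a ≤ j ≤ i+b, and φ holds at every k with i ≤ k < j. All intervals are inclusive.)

True

Check (x → (¬x U[<=1] (¬x ∧ z))) at every j in [2,6]:
  j=2: antecedent false → ✓
  j=3: antecedent false → ✓
  j=4: antecedent false → ✓
  j=5: antecedent false → ✓
  j=6: antecedent false → ✓
All positions satisfy it → formula holds.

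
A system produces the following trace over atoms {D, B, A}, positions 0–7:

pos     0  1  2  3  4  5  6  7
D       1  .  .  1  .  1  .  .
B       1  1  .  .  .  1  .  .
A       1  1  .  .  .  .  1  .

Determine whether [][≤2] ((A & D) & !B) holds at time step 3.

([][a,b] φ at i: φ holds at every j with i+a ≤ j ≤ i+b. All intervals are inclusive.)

Check ((A & D) & !B) at every j in [3,5]:
  j=3: false
  j=4: false
  j=5: false
Fails at j=3 → formula fails.

No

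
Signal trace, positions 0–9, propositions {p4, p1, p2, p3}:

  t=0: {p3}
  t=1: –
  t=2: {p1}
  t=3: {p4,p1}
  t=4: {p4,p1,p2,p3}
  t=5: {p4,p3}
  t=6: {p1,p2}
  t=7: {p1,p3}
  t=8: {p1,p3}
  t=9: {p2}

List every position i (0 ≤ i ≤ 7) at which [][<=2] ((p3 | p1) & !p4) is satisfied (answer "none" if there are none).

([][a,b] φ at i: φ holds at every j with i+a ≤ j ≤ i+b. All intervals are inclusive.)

Evaluate at each i in [0,7]:
  i=0: ✗ (fails at j=1)
  i=1: ✗ (fails at j=1)
  i=2: ✗ (fails at j=3)
  i=3: ✗ (fails at j=3)
  i=4: ✗ (fails at j=4)
  i=5: ✗ (fails at j=5)
  i=6: ✓ (all of [6,8])
  i=7: ✗ (fails at j=9)

6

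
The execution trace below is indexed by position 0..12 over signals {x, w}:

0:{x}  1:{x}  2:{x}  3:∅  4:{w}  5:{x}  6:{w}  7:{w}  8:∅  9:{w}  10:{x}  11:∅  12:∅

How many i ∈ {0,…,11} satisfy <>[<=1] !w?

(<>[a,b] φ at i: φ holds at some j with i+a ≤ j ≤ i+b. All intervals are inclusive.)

Evaluate at each i in [0,11]:
  i=0: ✓ (witness j=0)
  i=1: ✓ (witness j=1)
  i=2: ✓ (witness j=2)
  i=3: ✓ (witness j=3)
  i=4: ✓ (witness j=5)
  i=5: ✓ (witness j=5)
  i=6: ✗ (none in [6,7])
  i=7: ✓ (witness j=8)
  i=8: ✓ (witness j=8)
  i=9: ✓ (witness j=10)
  i=10: ✓ (witness j=10)
  i=11: ✓ (witness j=11)
Positions where it holds: {0, 1, 2, 3, 4, 5, 7, 8, 9, 10, 11} → 11.

11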